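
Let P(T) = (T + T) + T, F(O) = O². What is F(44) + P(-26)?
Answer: 1858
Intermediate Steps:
P(T) = 3*T (P(T) = 2*T + T = 3*T)
F(44) + P(-26) = 44² + 3*(-26) = 1936 - 78 = 1858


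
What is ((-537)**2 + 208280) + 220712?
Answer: 717361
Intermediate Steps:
((-537)**2 + 208280) + 220712 = (288369 + 208280) + 220712 = 496649 + 220712 = 717361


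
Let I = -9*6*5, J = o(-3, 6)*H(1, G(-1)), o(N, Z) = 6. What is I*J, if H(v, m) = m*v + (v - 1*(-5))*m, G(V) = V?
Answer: 11340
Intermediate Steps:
H(v, m) = m*v + m*(5 + v) (H(v, m) = m*v + (v + 5)*m = m*v + (5 + v)*m = m*v + m*(5 + v))
J = -42 (J = 6*(-(5 + 2*1)) = 6*(-(5 + 2)) = 6*(-1*7) = 6*(-7) = -42)
I = -270 (I = -54*5 = -270)
I*J = -270*(-42) = 11340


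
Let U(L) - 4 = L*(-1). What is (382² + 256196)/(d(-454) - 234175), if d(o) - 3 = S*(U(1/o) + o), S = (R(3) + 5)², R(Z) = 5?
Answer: -15213540/10561999 ≈ -1.4404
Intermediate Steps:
U(L) = 4 - L (U(L) = 4 + L*(-1) = 4 - L)
S = 100 (S = (5 + 5)² = 10² = 100)
d(o) = 403 - 100/o + 100*o (d(o) = 3 + 100*((4 - 1/o) + o) = 3 + 100*(4 + o - 1/o) = 3 + (400 - 100/o + 100*o) = 403 - 100/o + 100*o)
(382² + 256196)/(d(-454) - 234175) = (382² + 256196)/((403 - 100/(-454) + 100*(-454)) - 234175) = (145924 + 256196)/((403 - 100*(-1/454) - 45400) - 234175) = 402120/((403 + 50/227 - 45400) - 234175) = 402120/(-10214269/227 - 234175) = 402120/(-63371994/227) = 402120*(-227/63371994) = -15213540/10561999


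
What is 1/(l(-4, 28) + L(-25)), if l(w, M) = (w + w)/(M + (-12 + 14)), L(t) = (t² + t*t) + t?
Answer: 15/18371 ≈ 0.00081650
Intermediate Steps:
L(t) = t + 2*t² (L(t) = (t² + t²) + t = 2*t² + t = t + 2*t²)
l(w, M) = 2*w/(2 + M) (l(w, M) = (2*w)/(M + 2) = (2*w)/(2 + M) = 2*w/(2 + M))
1/(l(-4, 28) + L(-25)) = 1/(2*(-4)/(2 + 28) - 25*(1 + 2*(-25))) = 1/(2*(-4)/30 - 25*(1 - 50)) = 1/(2*(-4)*(1/30) - 25*(-49)) = 1/(-4/15 + 1225) = 1/(18371/15) = 15/18371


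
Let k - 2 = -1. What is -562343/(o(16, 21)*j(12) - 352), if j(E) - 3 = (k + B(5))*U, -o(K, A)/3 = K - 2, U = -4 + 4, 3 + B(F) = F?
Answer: 562343/478 ≈ 1176.4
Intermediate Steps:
B(F) = -3 + F
U = 0
k = 1 (k = 2 - 1 = 1)
o(K, A) = 6 - 3*K (o(K, A) = -3*(K - 2) = -3*(-2 + K) = 6 - 3*K)
j(E) = 3 (j(E) = 3 + (1 + (-3 + 5))*0 = 3 + (1 + 2)*0 = 3 + 3*0 = 3 + 0 = 3)
-562343/(o(16, 21)*j(12) - 352) = -562343/((6 - 3*16)*3 - 352) = -562343/((6 - 48)*3 - 352) = -562343/(-42*3 - 352) = -562343/(-126 - 352) = -562343/(-478) = -562343*(-1/478) = 562343/478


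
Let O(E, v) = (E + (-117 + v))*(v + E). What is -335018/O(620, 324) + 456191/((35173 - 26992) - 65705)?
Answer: -46926801855/5613537064 ≈ -8.3596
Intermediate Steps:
O(E, v) = (E + v)*(-117 + E + v) (O(E, v) = (-117 + E + v)*(E + v) = (E + v)*(-117 + E + v))
-335018/O(620, 324) + 456191/((35173 - 26992) - 65705) = -335018/(620**2 + 324**2 - 117*620 - 117*324 + 2*620*324) + 456191/((35173 - 26992) - 65705) = -335018/(384400 + 104976 - 72540 - 37908 + 401760) + 456191/(8181 - 65705) = -335018/780688 + 456191/(-57524) = -335018*1/780688 + 456191*(-1/57524) = -167509/390344 - 456191/57524 = -46926801855/5613537064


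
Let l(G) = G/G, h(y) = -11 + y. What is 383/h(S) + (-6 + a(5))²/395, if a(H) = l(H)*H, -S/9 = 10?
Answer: -151184/39895 ≈ -3.7895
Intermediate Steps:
S = -90 (S = -9*10 = -90)
l(G) = 1
a(H) = H (a(H) = 1*H = H)
383/h(S) + (-6 + a(5))²/395 = 383/(-11 - 90) + (-6 + 5)²/395 = 383/(-101) + (-1)²*(1/395) = 383*(-1/101) + 1*(1/395) = -383/101 + 1/395 = -151184/39895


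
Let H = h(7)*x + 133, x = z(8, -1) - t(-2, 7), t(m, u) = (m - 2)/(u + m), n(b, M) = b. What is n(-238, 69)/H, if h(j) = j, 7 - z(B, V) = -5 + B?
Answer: -10/7 ≈ -1.4286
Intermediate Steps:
z(B, V) = 12 - B (z(B, V) = 7 - (-5 + B) = 7 + (5 - B) = 12 - B)
t(m, u) = (-2 + m)/(m + u)
x = 24/5 (x = (12 - 1*8) - (-2 - 2)/(-2 + 7) = (12 - 8) - (-4)/5 = 4 - (-4)/5 = 4 - 1*(-⅘) = 4 + ⅘ = 24/5 ≈ 4.8000)
H = 833/5 (H = 7*(24/5) + 133 = 168/5 + 133 = 833/5 ≈ 166.60)
n(-238, 69)/H = -238/833/5 = -238*5/833 = -10/7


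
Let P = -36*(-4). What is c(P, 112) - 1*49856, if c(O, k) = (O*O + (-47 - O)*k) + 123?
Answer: -50389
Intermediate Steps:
P = 144
c(O, k) = 123 + O² + k*(-47 - O) (c(O, k) = (O² + k*(-47 - O)) + 123 = 123 + O² + k*(-47 - O))
c(P, 112) - 1*49856 = (123 + 144² - 47*112 - 1*144*112) - 1*49856 = (123 + 20736 - 5264 - 16128) - 49856 = -533 - 49856 = -50389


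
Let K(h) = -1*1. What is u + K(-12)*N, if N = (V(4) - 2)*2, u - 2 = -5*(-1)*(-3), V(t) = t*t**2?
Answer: -137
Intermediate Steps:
K(h) = -1
V(t) = t**3
u = -13 (u = 2 - 5*(-1)*(-3) = 2 + 5*(-3) = 2 - 15 = -13)
N = 124 (N = (4**3 - 2)*2 = (64 - 2)*2 = 62*2 = 124)
u + K(-12)*N = -13 - 1*124 = -13 - 124 = -137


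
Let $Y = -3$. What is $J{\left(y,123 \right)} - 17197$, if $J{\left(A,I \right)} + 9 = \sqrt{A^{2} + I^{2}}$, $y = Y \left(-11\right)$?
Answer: $-17206 + 3 \sqrt{1802} \approx -17079.0$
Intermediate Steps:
$y = 33$ ($y = \left(-3\right) \left(-11\right) = 33$)
$J{\left(A,I \right)} = -9 + \sqrt{A^{2} + I^{2}}$
$J{\left(y,123 \right)} - 17197 = \left(-9 + \sqrt{33^{2} + 123^{2}}\right) - 17197 = \left(-9 + \sqrt{1089 + 15129}\right) - 17197 = \left(-9 + \sqrt{16218}\right) - 17197 = \left(-9 + 3 \sqrt{1802}\right) - 17197 = -17206 + 3 \sqrt{1802}$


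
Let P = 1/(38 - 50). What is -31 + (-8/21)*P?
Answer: -1951/63 ≈ -30.968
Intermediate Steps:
P = -1/12 (P = 1/(-12) = -1/12 ≈ -0.083333)
-31 + (-8/21)*P = -31 - 8/21*(-1/12) = -31 + 2/63 = -1951/63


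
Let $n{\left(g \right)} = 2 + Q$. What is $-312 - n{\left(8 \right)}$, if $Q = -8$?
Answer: $-306$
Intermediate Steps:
$n{\left(g \right)} = -6$ ($n{\left(g \right)} = 2 - 8 = -6$)
$-312 - n{\left(8 \right)} = -312 - -6 = -312 + 6 = -306$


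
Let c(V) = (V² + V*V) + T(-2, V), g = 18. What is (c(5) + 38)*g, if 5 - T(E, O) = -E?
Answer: 1638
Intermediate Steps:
T(E, O) = 5 + E (T(E, O) = 5 - (-1)*E = 5 + E)
c(V) = 3 + 2*V² (c(V) = (V² + V*V) + (5 - 2) = (V² + V²) + 3 = 2*V² + 3 = 3 + 2*V²)
(c(5) + 38)*g = ((3 + 2*5²) + 38)*18 = ((3 + 2*25) + 38)*18 = ((3 + 50) + 38)*18 = (53 + 38)*18 = 91*18 = 1638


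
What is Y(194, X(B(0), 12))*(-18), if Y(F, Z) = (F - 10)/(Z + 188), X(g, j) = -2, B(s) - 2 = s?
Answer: -552/31 ≈ -17.806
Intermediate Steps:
B(s) = 2 + s
Y(F, Z) = (-10 + F)/(188 + Z)
Y(194, X(B(0), 12))*(-18) = ((-10 + 194)/(188 - 2))*(-18) = (184/186)*(-18) = ((1/186)*184)*(-18) = (92/93)*(-18) = -552/31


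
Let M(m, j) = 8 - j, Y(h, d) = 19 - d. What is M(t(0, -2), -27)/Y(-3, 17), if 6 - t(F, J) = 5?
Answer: 35/2 ≈ 17.500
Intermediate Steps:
t(F, J) = 1 (t(F, J) = 6 - 1*5 = 6 - 5 = 1)
M(t(0, -2), -27)/Y(-3, 17) = (8 - 1*(-27))/(19 - 1*17) = (8 + 27)/(19 - 17) = 35/2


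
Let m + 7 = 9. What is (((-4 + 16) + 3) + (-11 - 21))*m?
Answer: -34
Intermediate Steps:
m = 2 (m = -7 + 9 = 2)
(((-4 + 16) + 3) + (-11 - 21))*m = (((-4 + 16) + 3) + (-11 - 21))*2 = ((12 + 3) - 32)*2 = (15 - 32)*2 = -17*2 = -34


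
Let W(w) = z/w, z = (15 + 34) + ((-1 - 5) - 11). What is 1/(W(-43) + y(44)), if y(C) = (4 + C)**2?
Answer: 43/99040 ≈ 0.00043417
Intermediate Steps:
z = 32 (z = 49 + (-6 - 11) = 49 - 17 = 32)
W(w) = 32/w
1/(W(-43) + y(44)) = 1/(32/(-43) + (4 + 44)**2) = 1/(32*(-1/43) + 48**2) = 1/(-32/43 + 2304) = 1/(99040/43) = 43/99040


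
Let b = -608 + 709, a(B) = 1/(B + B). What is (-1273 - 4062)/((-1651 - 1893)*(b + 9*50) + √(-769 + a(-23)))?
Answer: 479222905040/175407619994031 + 26675*I*√65090/175407619994031 ≈ 0.0027321 + 3.8798e-8*I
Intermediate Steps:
a(B) = 1/(2*B)
b = 101
(-1273 - 4062)/((-1651 - 1893)*(b + 9*50) + √(-769 + a(-23))) = (-1273 - 4062)/((-1651 - 1893)*(101 + 9*50) + √(-769 + (½)/(-23))) = -5335/(-3544*(101 + 450) + √(-769 + (½)*(-1/23))) = -5335/(-3544*551 + √(-769 - 1/46)) = -5335/(-1952744 + √(-35375/46)) = -5335/(-1952744 + 5*I*√65090/46)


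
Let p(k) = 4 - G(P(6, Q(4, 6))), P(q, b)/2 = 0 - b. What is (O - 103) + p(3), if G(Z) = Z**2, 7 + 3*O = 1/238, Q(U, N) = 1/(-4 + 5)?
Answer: -25069/238 ≈ -105.33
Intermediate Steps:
Q(U, N) = 1 (Q(U, N) = 1/1 = 1)
O = -555/238 (O = -7/3 + (1/3)/238 = -7/3 + (1/3)*(1/238) = -7/3 + 1/714 = -555/238 ≈ -2.3319)
P(q, b) = -2*b (P(q, b) = 2*(0 - b) = 2*(-b) = -2*b)
p(k) = 0 (p(k) = 4 - (-2*1)**2 = 4 - 1*(-2)**2 = 4 - 1*4 = 4 - 4 = 0)
(O - 103) + p(3) = (-555/238 - 103) + 0 = -25069/238 + 0 = -25069/238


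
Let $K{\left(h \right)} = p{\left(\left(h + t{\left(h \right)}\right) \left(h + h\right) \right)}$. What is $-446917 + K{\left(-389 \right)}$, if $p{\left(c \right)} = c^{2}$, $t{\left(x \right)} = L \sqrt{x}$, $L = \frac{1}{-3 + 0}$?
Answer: $\frac{824090143747}{9} + \frac{470910952 i \sqrt{389}}{3} \approx 9.1566 \cdot 10^{10} + 3.0959 \cdot 10^{9} i$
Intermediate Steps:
$L = - \frac{1}{3}$ ($L = \frac{1}{-3} = - \frac{1}{3} \approx -0.33333$)
$t{\left(x \right)} = - \frac{\sqrt{x}}{3}$
$K{\left(h \right)} = 4 h^{2} \left(h - \frac{\sqrt{h}}{3}\right)^{2}$ ($K{\left(h \right)} = \left(\left(h - \frac{\sqrt{h}}{3}\right) \left(h + h\right)\right)^{2} = \left(\left(h - \frac{\sqrt{h}}{3}\right) 2 h\right)^{2} = \left(2 h \left(h - \frac{\sqrt{h}}{3}\right)\right)^{2} = 4 h^{2} \left(h - \frac{\sqrt{h}}{3}\right)^{2}$)
$-446917 + K{\left(-389 \right)} = -446917 + \frac{4 \left(-389\right)^{2} \left(\sqrt{-389} - -1167\right)^{2}}{9} = -446917 + \frac{4}{9} \cdot 151321 \left(i \sqrt{389} + 1167\right)^{2} = -446917 + \frac{4}{9} \cdot 151321 \left(1167 + i \sqrt{389}\right)^{2} = -446917 + \frac{605284 \left(1167 + i \sqrt{389}\right)^{2}}{9}$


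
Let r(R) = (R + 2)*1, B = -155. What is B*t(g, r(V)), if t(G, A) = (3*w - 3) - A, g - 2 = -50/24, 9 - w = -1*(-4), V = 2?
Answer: -1240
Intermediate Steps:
r(R) = 2 + R (r(R) = (2 + R)*1 = 2 + R)
w = 5 (w = 9 - (-1)*(-4) = 9 - 1*4 = 9 - 4 = 5)
g = -1/12 (g = 2 - 50/24 = 2 - 50*1/24 = 2 - 25/12 = -1/12 ≈ -0.083333)
t(G, A) = 12 - A (t(G, A) = (3*5 - 3) - A = (15 - 3) - A = 12 - A)
B*t(g, r(V)) = -155*(12 - (2 + 2)) = -155*(12 - 1*4) = -155*(12 - 4) = -155*8 = -1240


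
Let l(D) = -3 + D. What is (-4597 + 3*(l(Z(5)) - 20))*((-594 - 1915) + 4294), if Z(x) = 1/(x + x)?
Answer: -16656549/2 ≈ -8.3283e+6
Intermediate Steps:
Z(x) = 1/(2*x)
(-4597 + 3*(l(Z(5)) - 20))*((-594 - 1915) + 4294) = (-4597 + 3*((-3 + (1/2)/5) - 20))*((-594 - 1915) + 4294) = (-4597 + 3*((-3 + (1/2)*(1/5)) - 20))*(-2509 + 4294) = (-4597 + 3*((-3 + 1/10) - 20))*1785 = (-4597 + 3*(-29/10 - 20))*1785 = (-4597 + 3*(-229/10))*1785 = (-4597 - 687/10)*1785 = -46657/10*1785 = -16656549/2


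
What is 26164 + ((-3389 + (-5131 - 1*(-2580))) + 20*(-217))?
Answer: 15884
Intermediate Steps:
26164 + ((-3389 + (-5131 - 1*(-2580))) + 20*(-217)) = 26164 + ((-3389 + (-5131 + 2580)) - 4340) = 26164 + ((-3389 - 2551) - 4340) = 26164 + (-5940 - 4340) = 26164 - 10280 = 15884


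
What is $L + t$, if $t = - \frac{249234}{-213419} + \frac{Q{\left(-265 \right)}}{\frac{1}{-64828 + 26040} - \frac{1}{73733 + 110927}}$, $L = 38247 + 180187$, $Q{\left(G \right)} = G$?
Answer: $\frac{979963573798110}{112471813} \approx 8.713 \cdot 10^{6}$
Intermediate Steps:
$L = 218434$
$t = \frac{955395905797268}{112471813}$ ($t = - \frac{249234}{-213419} - \frac{265}{\frac{1}{-64828 + 26040} - \frac{1}{73733 + 110927}} = \left(-249234\right) \left(- \frac{1}{213419}\right) - \frac{265}{\frac{1}{-38788} - \frac{1}{184660}} = \frac{249234}{213419} - \frac{265}{- \frac{1}{38788} - \frac{1}{184660}} = \frac{249234}{213419} - \frac{265}{- \frac{27931}{895324010}} = \frac{249234}{213419} - - \frac{4476620050}{527} = \frac{249234}{213419} + \frac{4476620050}{527} = \frac{955395905797268}{112471813} \approx 8.4945 \cdot 10^{6}$)
$L + t = 218434 + \frac{955395905797268}{112471813} = \frac{979963573798110}{112471813}$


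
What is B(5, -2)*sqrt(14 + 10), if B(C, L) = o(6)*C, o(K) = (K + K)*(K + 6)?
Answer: 1440*sqrt(6) ≈ 3527.3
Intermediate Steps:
o(K) = 2*K*(6 + K) (o(K) = (2*K)*(6 + K) = 2*K*(6 + K))
B(C, L) = 144*C (B(C, L) = (2*6*(6 + 6))*C = (2*6*12)*C = 144*C)
B(5, -2)*sqrt(14 + 10) = (144*5)*sqrt(14 + 10) = 720*sqrt(24) = 720*(2*sqrt(6)) = 1440*sqrt(6)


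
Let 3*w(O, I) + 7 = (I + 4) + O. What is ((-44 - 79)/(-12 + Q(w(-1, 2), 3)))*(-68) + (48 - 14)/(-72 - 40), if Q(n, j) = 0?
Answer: -39049/56 ≈ -697.30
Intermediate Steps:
w(O, I) = -1 + I/3 + O/3 (w(O, I) = -7/3 + ((I + 4) + O)/3 = -7/3 + ((4 + I) + O)/3 = -7/3 + (4 + I + O)/3 = -7/3 + (4/3 + I/3 + O/3) = -1 + I/3 + O/3)
((-44 - 79)/(-12 + Q(w(-1, 2), 3)))*(-68) + (48 - 14)/(-72 - 40) = ((-44 - 79)/(-12 + 0))*(-68) + (48 - 14)/(-72 - 40) = -123/(-12)*(-68) + 34/(-112) = -123*(-1/12)*(-68) + 34*(-1/112) = (41/4)*(-68) - 17/56 = -697 - 17/56 = -39049/56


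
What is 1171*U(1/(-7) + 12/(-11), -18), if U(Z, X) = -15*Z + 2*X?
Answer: -1577337/77 ≈ -20485.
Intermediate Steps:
1171*U(1/(-7) + 12/(-11), -18) = 1171*(-15*(1/(-7) + 12/(-11)) + 2*(-18)) = 1171*(-15*(1*(-⅐) + 12*(-1/11)) - 36) = 1171*(-15*(-⅐ - 12/11) - 36) = 1171*(-15*(-95/77) - 36) = 1171*(1425/77 - 36) = 1171*(-1347/77) = -1577337/77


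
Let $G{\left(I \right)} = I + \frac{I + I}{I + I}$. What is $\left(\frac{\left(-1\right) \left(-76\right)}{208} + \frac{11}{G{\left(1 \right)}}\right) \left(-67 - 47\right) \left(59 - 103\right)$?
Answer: $\frac{382470}{13} \approx 29421.0$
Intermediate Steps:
$G{\left(I \right)} = 1 + I$ ($G{\left(I \right)} = I + \frac{2 I}{2 I} = I + 2 I \frac{1}{2 I} = I + 1 = 1 + I$)
$\left(\frac{\left(-1\right) \left(-76\right)}{208} + \frac{11}{G{\left(1 \right)}}\right) \left(-67 - 47\right) \left(59 - 103\right) = \left(\frac{\left(-1\right) \left(-76\right)}{208} + \frac{11}{1 + 1}\right) \left(-67 - 47\right) \left(59 - 103\right) = \left(76 \cdot \frac{1}{208} + \frac{11}{2}\right) \left(\left(-114\right) \left(-44\right)\right) = \left(\frac{19}{52} + 11 \cdot \frac{1}{2}\right) 5016 = \left(\frac{19}{52} + \frac{11}{2}\right) 5016 = \frac{305}{52} \cdot 5016 = \frac{382470}{13}$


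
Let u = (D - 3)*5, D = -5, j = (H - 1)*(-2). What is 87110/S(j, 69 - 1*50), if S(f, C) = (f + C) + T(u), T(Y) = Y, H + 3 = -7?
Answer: 87110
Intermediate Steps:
H = -10 (H = -3 - 7 = -10)
j = 22 (j = (-10 - 1)*(-2) = -11*(-2) = 22)
u = -40 (u = (-5 - 3)*5 = -8*5 = -40)
S(f, C) = -40 + C + f (S(f, C) = (f + C) - 40 = (C + f) - 40 = -40 + C + f)
87110/S(j, 69 - 1*50) = 87110/(-40 + (69 - 1*50) + 22) = 87110/(-40 + (69 - 50) + 22) = 87110/(-40 + 19 + 22) = 87110/1 = 87110*1 = 87110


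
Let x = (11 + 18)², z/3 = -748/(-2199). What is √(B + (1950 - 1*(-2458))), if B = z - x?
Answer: √1917058147/733 ≈ 59.733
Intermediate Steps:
z = 748/733 (z = 3*(-748/(-2199)) = 3*(-748*(-1/2199)) = 3*(748/2199) = 748/733 ≈ 1.0205)
x = 841 (x = 29² = 841)
B = -615705/733 (B = 748/733 - 1*841 = 748/733 - 841 = -615705/733 ≈ -839.98)
√(B + (1950 - 1*(-2458))) = √(-615705/733 + (1950 - 1*(-2458))) = √(-615705/733 + (1950 + 2458)) = √(-615705/733 + 4408) = √(2615359/733) = √1917058147/733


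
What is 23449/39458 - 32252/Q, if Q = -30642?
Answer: 995561837/604536018 ≈ 1.6468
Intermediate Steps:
23449/39458 - 32252/Q = 23449/39458 - 32252/(-30642) = 23449*(1/39458) - 32252*(-1/30642) = 23449/39458 + 16126/15321 = 995561837/604536018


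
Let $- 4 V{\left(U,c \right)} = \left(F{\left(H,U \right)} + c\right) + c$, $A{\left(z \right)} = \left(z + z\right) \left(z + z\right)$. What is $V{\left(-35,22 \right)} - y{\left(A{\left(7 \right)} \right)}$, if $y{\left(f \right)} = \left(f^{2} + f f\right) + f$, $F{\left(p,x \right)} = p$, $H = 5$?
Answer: $- \frac{308161}{4} \approx -77040.0$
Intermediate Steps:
$A{\left(z \right)} = 4 z^{2}$ ($A{\left(z \right)} = 2 z 2 z = 4 z^{2}$)
$y{\left(f \right)} = f + 2 f^{2}$ ($y{\left(f \right)} = \left(f^{2} + f^{2}\right) + f = 2 f^{2} + f = f + 2 f^{2}$)
$V{\left(U,c \right)} = - \frac{5}{4} - \frac{c}{2}$ ($V{\left(U,c \right)} = - \frac{\left(5 + c\right) + c}{4} = - \frac{5 + 2 c}{4} = - \frac{5}{4} - \frac{c}{2}$)
$V{\left(-35,22 \right)} - y{\left(A{\left(7 \right)} \right)} = \left(- \frac{5}{4} - 11\right) - 4 \cdot 7^{2} \left(1 + 2 \cdot 4 \cdot 7^{2}\right) = \left(- \frac{5}{4} - 11\right) - 4 \cdot 49 \left(1 + 2 \cdot 4 \cdot 49\right) = - \frac{49}{4} - 196 \left(1 + 2 \cdot 196\right) = - \frac{49}{4} - 196 \left(1 + 392\right) = - \frac{49}{4} - 196 \cdot 393 = - \frac{49}{4} - 77028 = - \frac{308161}{4}$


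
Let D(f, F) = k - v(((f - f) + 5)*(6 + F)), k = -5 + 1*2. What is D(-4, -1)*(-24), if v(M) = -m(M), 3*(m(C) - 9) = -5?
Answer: -104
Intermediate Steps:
m(C) = 22/3 (m(C) = 9 + (⅓)*(-5) = 9 - 5/3 = 22/3)
v(M) = -22/3 (v(M) = -1*22/3 = -22/3)
k = -3 (k = -5 + 2 = -3)
D(f, F) = 13/3 (D(f, F) = -3 - 1*(-22/3) = -3 + 22/3 = 13/3)
D(-4, -1)*(-24) = (13/3)*(-24) = -104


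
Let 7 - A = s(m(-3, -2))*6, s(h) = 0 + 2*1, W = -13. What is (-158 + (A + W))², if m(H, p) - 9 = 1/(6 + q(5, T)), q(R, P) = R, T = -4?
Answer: 30976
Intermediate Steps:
m(H, p) = 100/11 (m(H, p) = 9 + 1/(6 + 5) = 9 + 1/11 = 100/11)
s(h) = 2 (s(h) = 0 + 2 = 2)
A = -5 (A = 7 - 2*6 = 7 - 1*12 = 7 - 12 = -5)
(-158 + (A + W))² = (-158 + (-5 - 13))² = (-158 - 18)² = (-176)² = 30976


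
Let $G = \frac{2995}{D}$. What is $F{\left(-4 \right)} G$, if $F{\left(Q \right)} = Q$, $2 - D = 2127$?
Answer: $\frac{2396}{425} \approx 5.6376$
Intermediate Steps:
$D = -2125$ ($D = 2 - 2127 = -2125$)
$G = - \frac{599}{425}$ ($G = \frac{2995}{-2125} = 2995 \left(- \frac{1}{2125}\right) = - \frac{599}{425} \approx -1.4094$)
$F{\left(-4 \right)} G = \left(-4\right) \left(- \frac{599}{425}\right) = \frac{2396}{425}$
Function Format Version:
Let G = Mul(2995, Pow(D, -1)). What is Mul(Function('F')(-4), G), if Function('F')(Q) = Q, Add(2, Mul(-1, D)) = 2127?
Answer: Rational(2396, 425) ≈ 5.6376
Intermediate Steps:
D = -2125 (D = Add(2, Mul(-1, 2127)) = Add(2, -2127) = -2125)
G = Rational(-599, 425) (G = Mul(2995, Pow(-2125, -1)) = Mul(2995, Rational(-1, 2125)) = Rational(-599, 425) ≈ -1.4094)
Mul(Function('F')(-4), G) = Mul(-4, Rational(-599, 425)) = Rational(2396, 425)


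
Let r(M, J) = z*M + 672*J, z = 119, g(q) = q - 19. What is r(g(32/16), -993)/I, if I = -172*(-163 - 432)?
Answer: -95617/14620 ≈ -6.5402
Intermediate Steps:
g(q) = -19 + q
I = 102340 (I = -172*(-595) = 102340)
r(M, J) = 119*M + 672*J
r(g(32/16), -993)/I = (119*(-19 + 32/16) + 672*(-993))/102340 = (119*(-19 + 32*(1/16)) - 667296)*(1/102340) = (119*(-19 + 2) - 667296)*(1/102340) = (119*(-17) - 667296)*(1/102340) = (-2023 - 667296)*(1/102340) = -669319*1/102340 = -95617/14620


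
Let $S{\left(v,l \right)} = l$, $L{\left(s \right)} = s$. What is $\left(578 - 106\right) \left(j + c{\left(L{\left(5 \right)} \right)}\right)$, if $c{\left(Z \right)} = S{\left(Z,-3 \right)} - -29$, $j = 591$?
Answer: $291224$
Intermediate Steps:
$c{\left(Z \right)} = 26$ ($c{\left(Z \right)} = -3 - -29 = -3 + 29 = 26$)
$\left(578 - 106\right) \left(j + c{\left(L{\left(5 \right)} \right)}\right) = \left(578 - 106\right) \left(591 + 26\right) = 472 \cdot 617 = 291224$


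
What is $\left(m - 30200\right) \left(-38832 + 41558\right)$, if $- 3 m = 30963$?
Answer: $-110460246$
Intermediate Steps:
$m = -10321$ ($m = \left(- \frac{1}{3}\right) 30963 = -10321$)
$\left(m - 30200\right) \left(-38832 + 41558\right) = \left(-10321 - 30200\right) \left(-38832 + 41558\right) = \left(-40521\right) 2726 = -110460246$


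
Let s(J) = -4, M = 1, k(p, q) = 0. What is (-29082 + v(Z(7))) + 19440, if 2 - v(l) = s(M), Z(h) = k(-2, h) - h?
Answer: -9636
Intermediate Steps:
Z(h) = -h (Z(h) = 0 - h = -h)
v(l) = 6 (v(l) = 2 - 1*(-4) = 2 + 4 = 6)
(-29082 + v(Z(7))) + 19440 = (-29082 + 6) + 19440 = -29076 + 19440 = -9636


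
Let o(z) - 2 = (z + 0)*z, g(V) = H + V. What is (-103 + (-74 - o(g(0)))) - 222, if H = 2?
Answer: -405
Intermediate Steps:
g(V) = 2 + V
o(z) = 2 + z² (o(z) = 2 + (z + 0)*z = 2 + z*z = 2 + z²)
(-103 + (-74 - o(g(0)))) - 222 = (-103 + (-74 - (2 + (2 + 0)²))) - 222 = (-103 + (-74 - (2 + 2²))) - 222 = (-103 + (-74 - (2 + 4))) - 222 = (-103 + (-74 - 1*6)) - 222 = (-103 + (-74 - 6)) - 222 = (-103 - 80) - 222 = -183 - 222 = -405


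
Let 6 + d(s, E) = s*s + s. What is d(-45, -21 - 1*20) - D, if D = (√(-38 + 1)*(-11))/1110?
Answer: 1974 + 11*I*√37/1110 ≈ 1974.0 + 0.06028*I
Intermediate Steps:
d(s, E) = -6 + s + s² (d(s, E) = -6 + (s*s + s) = -6 + (s² + s) = -6 + (s + s²) = -6 + s + s²)
D = -11*I*√37/1110 (D = (√(-37)*(-11))*(1/1110) = ((I*√37)*(-11))*(1/1110) = -11*I*√37*(1/1110) = -11*I*√37/1110 ≈ -0.06028*I)
d(-45, -21 - 1*20) - D = (-6 - 45 + (-45)²) - (-11)*I*√37/1110 = (-6 - 45 + 2025) + 11*I*√37/1110 = 1974 + 11*I*√37/1110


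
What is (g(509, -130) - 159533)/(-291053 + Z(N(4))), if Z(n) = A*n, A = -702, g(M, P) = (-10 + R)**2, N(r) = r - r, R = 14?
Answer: 159517/291053 ≈ 0.54807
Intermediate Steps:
N(r) = 0
g(M, P) = 16 (g(M, P) = (-10 + 14)**2 = 4**2 = 16)
Z(n) = -702*n
(g(509, -130) - 159533)/(-291053 + Z(N(4))) = (16 - 159533)/(-291053 - 702*0) = -159517/(-291053 + 0) = -159517/(-291053) = -159517*(-1/291053) = 159517/291053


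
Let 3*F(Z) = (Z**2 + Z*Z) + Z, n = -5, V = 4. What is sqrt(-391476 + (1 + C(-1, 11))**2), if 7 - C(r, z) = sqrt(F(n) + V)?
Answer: sqrt(-391476 + (8 - sqrt(19))**2) ≈ 625.67*I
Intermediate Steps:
F(Z) = Z/3 + 2*Z**2/3 (F(Z) = ((Z**2 + Z*Z) + Z)/3 = ((Z**2 + Z**2) + Z)/3 = (2*Z**2 + Z)/3 = (Z + 2*Z**2)/3 = Z/3 + 2*Z**2/3)
C(r, z) = 7 - sqrt(19) (C(r, z) = 7 - sqrt((1/3)*(-5)*(1 + 2*(-5)) + 4) = 7 - sqrt((1/3)*(-5)*(1 - 10) + 4) = 7 - sqrt((1/3)*(-5)*(-9) + 4) = 7 - sqrt(15 + 4) = 7 - sqrt(19))
sqrt(-391476 + (1 + C(-1, 11))**2) = sqrt(-391476 + (1 + (7 - sqrt(19)))**2) = sqrt(-391476 + (8 - sqrt(19))**2)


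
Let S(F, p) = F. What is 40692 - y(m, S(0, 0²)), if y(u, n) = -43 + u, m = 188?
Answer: 40547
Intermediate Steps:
40692 - y(m, S(0, 0²)) = 40692 - (-43 + 188) = 40692 - 1*145 = 40692 - 145 = 40547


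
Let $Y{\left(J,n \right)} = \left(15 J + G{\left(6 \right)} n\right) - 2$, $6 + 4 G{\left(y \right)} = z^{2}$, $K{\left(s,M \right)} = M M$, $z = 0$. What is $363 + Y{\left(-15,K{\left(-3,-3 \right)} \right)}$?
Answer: $\frac{245}{2} \approx 122.5$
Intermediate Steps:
$K{\left(s,M \right)} = M^{2}$
$G{\left(y \right)} = - \frac{3}{2}$ ($G{\left(y \right)} = - \frac{3}{2} + \frac{0^{2}}{4} = - \frac{3}{2} + \frac{1}{4} \cdot 0 = - \frac{3}{2} + 0 = - \frac{3}{2}$)
$Y{\left(J,n \right)} = -2 + 15 J - \frac{3 n}{2}$ ($Y{\left(J,n \right)} = \left(15 J - \frac{3 n}{2}\right) - 2 = -2 + 15 J - \frac{3 n}{2}$)
$363 + Y{\left(-15,K{\left(-3,-3 \right)} \right)} = 363 - \left(227 + \frac{27}{2}\right) = 363 - \frac{481}{2} = \frac{245}{2}$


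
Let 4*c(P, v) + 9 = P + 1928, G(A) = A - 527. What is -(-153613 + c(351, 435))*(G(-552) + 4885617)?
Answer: 747556560479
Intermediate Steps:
G(A) = -527 + A
c(P, v) = 1919/4 + P/4 (c(P, v) = -9/4 + (P + 1928)/4 = -9/4 + (1928 + P)/4 = -9/4 + (482 + P/4) = 1919/4 + P/4)
-(-153613 + c(351, 435))*(G(-552) + 4885617) = -(-153613 + (1919/4 + (¼)*351))*((-527 - 552) + 4885617) = -(-153613 + (1919/4 + 351/4))*(-1079 + 4885617) = -(-153613 + 1135/2)*4884538 = -(-306091)*4884538/2 = -1*(-747556560479) = 747556560479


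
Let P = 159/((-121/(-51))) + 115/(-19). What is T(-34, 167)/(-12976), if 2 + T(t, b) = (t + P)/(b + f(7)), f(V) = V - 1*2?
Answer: 364433/2565536864 ≈ 0.00014205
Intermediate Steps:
P = 140156/2299 (P = 159/((-121*(-1/51))) + 115*(-1/19) = 159/(121/51) - 115/19 = 159*(51/121) - 115/19 = 8109/121 - 115/19 = 140156/2299 ≈ 60.964)
f(V) = -2 + V (f(V) = V - 2 = -2 + V)
T(t, b) = -2 + (140156/2299 + t)/(5 + b) (T(t, b) = -2 + (t + 140156/2299)/(b + (-2 + 7)) = -2 + (140156/2299 + t)/(b + 5) = -2 + (140156/2299 + t)/(5 + b))
T(-34, 167)/(-12976) = ((117166/2299 - 34 - 2*167)/(5 + 167))/(-12976) = ((117166/2299 - 34 - 334)/172)*(-1/12976) = ((1/172)*(-728866/2299))*(-1/12976) = -364433/197714*(-1/12976) = 364433/2565536864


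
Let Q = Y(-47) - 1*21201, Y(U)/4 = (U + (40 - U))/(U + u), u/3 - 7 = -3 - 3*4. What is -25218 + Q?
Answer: -3295909/71 ≈ -46421.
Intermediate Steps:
u = -24 (u = 21 + 3*(-3 - 3*4) = 21 + 3*(-3 - 12) = 21 + 3*(-15) = 21 - 45 = -24)
Y(U) = 160/(-24 + U) (Y(U) = 4*((U + (40 - U))/(U - 24)) = 4*(40/(-24 + U)) = 160/(-24 + U))
Q = -1505431/71 (Q = 160/(-24 - 47) - 1*21201 = 160/(-71) - 21201 = 160*(-1/71) - 21201 = -160/71 - 21201 = -1505431/71 ≈ -21203.)
-25218 + Q = -25218 - 1505431/71 = -3295909/71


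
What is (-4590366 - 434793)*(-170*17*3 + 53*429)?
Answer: -70688911653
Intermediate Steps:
(-4590366 - 434793)*(-170*17*3 + 53*429) = -5025159*(-2890*3 + 22737) = -5025159*(-8670 + 22737) = -5025159*14067 = -70688911653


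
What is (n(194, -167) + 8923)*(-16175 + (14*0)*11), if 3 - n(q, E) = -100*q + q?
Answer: -455035100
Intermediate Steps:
n(q, E) = 3 + 99*q (n(q, E) = 3 - (-100*q + q) = 3 - (-99)*q = 3 + 99*q)
(n(194, -167) + 8923)*(-16175 + (14*0)*11) = ((3 + 99*194) + 8923)*(-16175 + (14*0)*11) = ((3 + 19206) + 8923)*(-16175 + 0*11) = (19209 + 8923)*(-16175 + 0) = 28132*(-16175) = -455035100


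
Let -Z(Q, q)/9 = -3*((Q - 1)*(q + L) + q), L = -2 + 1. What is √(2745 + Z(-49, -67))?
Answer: 24*√161 ≈ 304.53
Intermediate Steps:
L = -1
Z(Q, q) = 27*q + 27*(-1 + Q)*(-1 + q) (Z(Q, q) = -(-27)*((Q - 1)*(q - 1) + q) = -(-27)*((-1 + Q)*(-1 + q) + q) = -(-27)*(q + (-1 + Q)*(-1 + q)) = -9*(-3*q - 3*(-1 + Q)*(-1 + q)) = 27*q + 27*(-1 + Q)*(-1 + q))
√(2745 + Z(-49, -67)) = √(2745 + (27 - 27*(-49) + 27*(-49)*(-67))) = √(2745 + (27 + 1323 + 88641)) = √(2745 + 89991) = √92736 = 24*√161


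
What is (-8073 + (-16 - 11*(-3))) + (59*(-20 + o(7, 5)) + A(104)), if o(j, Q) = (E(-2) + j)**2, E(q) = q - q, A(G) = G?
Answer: -6241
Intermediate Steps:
E(q) = 0
o(j, Q) = j**2 (o(j, Q) = (0 + j)**2 = j**2)
(-8073 + (-16 - 11*(-3))) + (59*(-20 + o(7, 5)) + A(104)) = (-8073 + (-16 - 11*(-3))) + (59*(-20 + 7**2) + 104) = (-8073 + (-16 + 33)) + (59*(-20 + 49) + 104) = (-8073 + 17) + (59*29 + 104) = -8056 + (1711 + 104) = -8056 + 1815 = -6241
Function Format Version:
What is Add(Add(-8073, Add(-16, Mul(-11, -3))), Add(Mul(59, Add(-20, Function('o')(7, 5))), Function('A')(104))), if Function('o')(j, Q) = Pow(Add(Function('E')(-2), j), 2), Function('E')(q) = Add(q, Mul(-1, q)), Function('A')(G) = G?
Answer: -6241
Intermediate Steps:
Function('E')(q) = 0
Function('o')(j, Q) = Pow(j, 2) (Function('o')(j, Q) = Pow(Add(0, j), 2) = Pow(j, 2))
Add(Add(-8073, Add(-16, Mul(-11, -3))), Add(Mul(59, Add(-20, Function('o')(7, 5))), Function('A')(104))) = Add(Add(-8073, Add(-16, Mul(-11, -3))), Add(Mul(59, Add(-20, Pow(7, 2))), 104)) = Add(Add(-8073, Add(-16, 33)), Add(Mul(59, Add(-20, 49)), 104)) = Add(Add(-8073, 17), Add(Mul(59, 29), 104)) = Add(-8056, Add(1711, 104)) = Add(-8056, 1815) = -6241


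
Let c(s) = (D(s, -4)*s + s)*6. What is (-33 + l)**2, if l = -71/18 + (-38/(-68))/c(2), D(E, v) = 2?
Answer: 227014489/166464 ≈ 1363.7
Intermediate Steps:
c(s) = 18*s (c(s) = (2*s + s)*6 = (3*s)*6 = 18*s)
l = -1603/408 (l = -71/18 + (-38/(-68))/((18*2)) = -71*1/18 - 38*(-1/68)/36 = -71/18 + (19/34)*(1/36) = -71/18 + 19/1224 = -1603/408 ≈ -3.9289)
(-33 + l)**2 = (-33 - 1603/408)**2 = (-15067/408)**2 = 227014489/166464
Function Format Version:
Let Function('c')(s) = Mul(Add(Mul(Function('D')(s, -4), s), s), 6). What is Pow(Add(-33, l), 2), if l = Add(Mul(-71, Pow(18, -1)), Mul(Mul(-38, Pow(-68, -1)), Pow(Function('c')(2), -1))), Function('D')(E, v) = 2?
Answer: Rational(227014489, 166464) ≈ 1363.7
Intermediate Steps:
Function('c')(s) = Mul(18, s) (Function('c')(s) = Mul(Add(Mul(2, s), s), 6) = Mul(Mul(3, s), 6) = Mul(18, s))
l = Rational(-1603, 408) (l = Add(Mul(-71, Pow(18, -1)), Mul(Mul(-38, Pow(-68, -1)), Pow(Mul(18, 2), -1))) = Add(Mul(-71, Rational(1, 18)), Mul(Mul(-38, Rational(-1, 68)), Pow(36, -1))) = Add(Rational(-71, 18), Mul(Rational(19, 34), Rational(1, 36))) = Add(Rational(-71, 18), Rational(19, 1224)) = Rational(-1603, 408) ≈ -3.9289)
Pow(Add(-33, l), 2) = Pow(Add(-33, Rational(-1603, 408)), 2) = Pow(Rational(-15067, 408), 2) = Rational(227014489, 166464)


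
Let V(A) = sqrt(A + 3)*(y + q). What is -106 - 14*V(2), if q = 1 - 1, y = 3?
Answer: -106 - 42*sqrt(5) ≈ -199.91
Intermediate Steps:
q = 0
V(A) = 3*sqrt(3 + A) (V(A) = sqrt(A + 3)*(3 + 0) = sqrt(3 + A)*3 = 3*sqrt(3 + A))
-106 - 14*V(2) = -106 - 42*sqrt(3 + 2) = -106 - 42*sqrt(5)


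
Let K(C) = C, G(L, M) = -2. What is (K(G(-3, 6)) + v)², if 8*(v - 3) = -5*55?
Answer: 71289/64 ≈ 1113.9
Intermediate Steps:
v = -251/8 (v = 3 + (-5*55)/8 = 3 + (⅛)*(-275) = 3 - 275/8 = -251/8 ≈ -31.375)
(K(G(-3, 6)) + v)² = (-2 - 251/8)² = (-267/8)² = 71289/64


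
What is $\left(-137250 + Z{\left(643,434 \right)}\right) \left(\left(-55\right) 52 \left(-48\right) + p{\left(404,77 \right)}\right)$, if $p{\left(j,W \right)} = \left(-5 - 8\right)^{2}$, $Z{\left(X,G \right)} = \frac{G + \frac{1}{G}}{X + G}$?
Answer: $- \frac{8817756370123207}{467418} \approx -1.8865 \cdot 10^{10}$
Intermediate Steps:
$Z{\left(X,G \right)} = \frac{G + \frac{1}{G}}{G + X}$
$p{\left(j,W \right)} = 169$ ($p{\left(j,W \right)} = \left(-13\right)^{2} = 169$)
$\left(-137250 + Z{\left(643,434 \right)}\right) \left(\left(-55\right) 52 \left(-48\right) + p{\left(404,77 \right)}\right) = \left(-137250 + \frac{1 + 434^{2}}{434 \left(434 + 643\right)}\right) \left(\left(-55\right) 52 \left(-48\right) + 169\right) = \left(-137250 + \frac{1 + 188356}{434 \cdot 1077}\right) \left(\left(-2860\right) \left(-48\right) + 169\right) = \left(-137250 + \frac{1}{434} \cdot \frac{1}{1077} \cdot 188357\right) \left(137280 + 169\right) = \left(-137250 + \frac{188357}{467418}\right) 137449 = \left(- \frac{64152932143}{467418}\right) 137449 = - \frac{8817756370123207}{467418}$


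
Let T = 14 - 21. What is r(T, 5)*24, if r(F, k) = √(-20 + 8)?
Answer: 48*I*√3 ≈ 83.138*I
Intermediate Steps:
T = -7
r(F, k) = 2*I*√3 (r(F, k) = √(-12) = 2*I*√3)
r(T, 5)*24 = (2*I*√3)*24 = 48*I*√3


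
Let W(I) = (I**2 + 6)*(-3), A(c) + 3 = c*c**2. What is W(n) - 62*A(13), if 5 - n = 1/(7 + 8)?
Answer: -10208926/75 ≈ -1.3612e+5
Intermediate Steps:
A(c) = -3 + c**3 (A(c) = -3 + c*c**2 = -3 + c**3)
n = 74/15 (n = 5 - 1/(7 + 8) = 5 - 1/15 = 74/15 ≈ 4.9333)
W(I) = -18 - 3*I**2 (W(I) = (6 + I**2)*(-3) = -18 - 3*I**2)
W(n) - 62*A(13) = (-18 - 3*(74/15)**2) - 62*(-3 + 13**3) = (-18 - 3*5476/225) - 62*(-3 + 2197) = (-18 - 5476/75) - 62*2194 = -6826/75 - 136028 = -10208926/75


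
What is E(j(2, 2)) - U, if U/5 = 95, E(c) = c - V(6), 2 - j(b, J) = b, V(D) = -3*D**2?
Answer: -367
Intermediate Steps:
j(b, J) = 2 - b
E(c) = 108 + c (E(c) = c - (-3)*6**2 = c - (-3)*36 = c - 1*(-108) = c + 108 = 108 + c)
U = 475 (U = 5*95 = 475)
E(j(2, 2)) - U = (108 + (2 - 1*2)) - 1*475 = (108 + (2 - 2)) - 475 = (108 + 0) - 475 = 108 - 475 = -367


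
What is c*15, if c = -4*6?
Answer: -360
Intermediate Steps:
c = -24
c*15 = -24*15 = -360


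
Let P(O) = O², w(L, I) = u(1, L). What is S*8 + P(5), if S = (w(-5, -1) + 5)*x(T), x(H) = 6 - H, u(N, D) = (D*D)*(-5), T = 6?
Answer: 25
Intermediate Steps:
u(N, D) = -5*D² (u(N, D) = D²*(-5) = -5*D²)
w(L, I) = -5*L²
S = 0 (S = (-5*(-5)² + 5)*(6 - 1*6) = (-5*25 + 5)*(6 - 6) = (-125 + 5)*0 = -120*0 = 0)
S*8 + P(5) = 0*8 + 5² = 0 + 25 = 25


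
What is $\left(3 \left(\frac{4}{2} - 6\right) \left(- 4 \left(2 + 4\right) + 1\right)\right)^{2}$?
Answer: $76176$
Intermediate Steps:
$\left(3 \left(\frac{4}{2} - 6\right) \left(- 4 \left(2 + 4\right) + 1\right)\right)^{2} = \left(3 \left(4 \cdot \frac{1}{2} - 6\right) \left(\left(-4\right) 6 + 1\right)\right)^{2} = \left(3 \left(2 - 6\right) \left(-24 + 1\right)\right)^{2} = \left(3 \left(-4\right) \left(-23\right)\right)^{2} = \left(\left(-12\right) \left(-23\right)\right)^{2} = 276^{2} = 76176$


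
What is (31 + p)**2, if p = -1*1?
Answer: 900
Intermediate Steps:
p = -1
(31 + p)**2 = (31 - 1)**2 = 30**2 = 900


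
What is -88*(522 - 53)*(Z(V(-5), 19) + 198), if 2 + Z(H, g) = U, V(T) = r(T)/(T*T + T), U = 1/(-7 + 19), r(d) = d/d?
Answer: -24278254/3 ≈ -8.0928e+6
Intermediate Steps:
r(d) = 1
U = 1/12 ≈ 0.083333
V(T) = 1/(T + T²) (V(T) = 1/(T*T + T) = 1/(T² + T) = 1/(T + T²))
Z(H, g) = -23/12 (Z(H, g) = -2 + 1/12 = -23/12)
-88*(522 - 53)*(Z(V(-5), 19) + 198) = -88*(522 - 53)*(-23/12 + 198) = -41272*2353/12 = -88*1103557/12 = -24278254/3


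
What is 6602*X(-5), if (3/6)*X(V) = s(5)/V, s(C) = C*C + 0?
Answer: -66020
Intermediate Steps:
s(C) = C² (s(C) = C² + 0 = C²)
X(V) = 50/V (X(V) = 2*(5²/V) = 2*(25/V) = 50/V)
6602*X(-5) = 6602*(50/(-5)) = 6602*(50*(-⅕)) = 6602*(-10) = -66020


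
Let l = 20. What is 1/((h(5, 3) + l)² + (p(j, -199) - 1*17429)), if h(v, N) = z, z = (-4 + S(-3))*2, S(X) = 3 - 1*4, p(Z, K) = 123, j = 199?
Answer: -1/17206 ≈ -5.8119e-5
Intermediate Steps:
S(X) = -1 (S(X) = 3 - 4 = -1)
z = -10 (z = (-4 - 1)*2 = -5*2 = -10)
h(v, N) = -10
1/((h(5, 3) + l)² + (p(j, -199) - 1*17429)) = 1/((-10 + 20)² + (123 - 1*17429)) = 1/(10² + (123 - 17429)) = 1/(100 - 17306) = 1/(-17206) = -1/17206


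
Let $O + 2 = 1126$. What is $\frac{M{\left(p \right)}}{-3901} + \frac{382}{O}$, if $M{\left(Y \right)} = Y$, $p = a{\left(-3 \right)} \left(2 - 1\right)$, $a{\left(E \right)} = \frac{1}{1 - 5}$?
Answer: $\frac{1490463}{4384724} \approx 0.33992$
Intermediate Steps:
$a{\left(E \right)} = - \frac{1}{4}$ ($a{\left(E \right)} = \frac{1}{-4} = - \frac{1}{4}$)
$O = 1124$ ($O = -2 + 1126 = 1124$)
$p = - \frac{1}{4}$ ($p = - \frac{2 - 1}{4} = \left(- \frac{1}{4}\right) 1 = - \frac{1}{4} \approx -0.25$)
$\frac{M{\left(p \right)}}{-3901} + \frac{382}{O} = - \frac{1}{4 \left(-3901\right)} + \frac{382}{1124} = \left(- \frac{1}{4}\right) \left(- \frac{1}{3901}\right) + 382 \cdot \frac{1}{1124} = \frac{1}{15604} + \frac{191}{562} = \frac{1490463}{4384724}$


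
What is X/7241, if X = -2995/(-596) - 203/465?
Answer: 1271687/2006770740 ≈ 0.00063370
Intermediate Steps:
X = 1271687/277140 (X = -2995*(-1/596) - 203*1/465 = 2995/596 - 203/465 = 1271687/277140 ≈ 4.5886)
X/7241 = (1271687/277140)/7241 = (1271687/277140)*(1/7241) = 1271687/2006770740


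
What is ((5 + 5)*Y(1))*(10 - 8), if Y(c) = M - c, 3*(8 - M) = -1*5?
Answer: 520/3 ≈ 173.33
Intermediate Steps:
M = 29/3 (M = 8 - (-1)*5/3 = 8 - ⅓*(-5) = 8 + 5/3 = 29/3 ≈ 9.6667)
Y(c) = 29/3 - c
((5 + 5)*Y(1))*(10 - 8) = ((5 + 5)*(29/3 - 1*1))*(10 - 8) = (10*(29/3 - 1))*2 = (10*(26/3))*2 = (260/3)*2 = 520/3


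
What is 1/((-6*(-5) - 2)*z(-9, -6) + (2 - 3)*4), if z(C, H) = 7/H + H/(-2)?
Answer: 3/142 ≈ 0.021127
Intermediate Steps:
z(C, H) = 7/H - H/2 (z(C, H) = 7/H + H*(-½) = 7/H - H/2)
1/((-6*(-5) - 2)*z(-9, -6) + (2 - 3)*4) = 1/((-6*(-5) - 2)*(7/(-6) - ½*(-6)) + (2 - 3)*4) = 1/((30 - 2)*(7*(-⅙) + 3) - 1*4) = 1/(28*(-7/6 + 3) - 4) = 1/(28*(11/6) - 4) = 1/(154/3 - 4) = 1/(142/3) = 3/142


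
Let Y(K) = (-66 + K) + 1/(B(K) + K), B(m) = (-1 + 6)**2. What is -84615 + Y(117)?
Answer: -12008087/142 ≈ -84564.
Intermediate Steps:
B(m) = 25 (B(m) = 5**2 = 25)
Y(K) = -66 + K + 1/(25 + K) (Y(K) = (-66 + K) + 1/(25 + K) = -66 + K + 1/(25 + K))
-84615 + Y(117) = -84615 + (-1649 + 117**2 - 41*117)/(25 + 117) = -84615 + (-1649 + 13689 - 4797)/142 = -84615 + (1/142)*7243 = -84615 + 7243/142 = -12008087/142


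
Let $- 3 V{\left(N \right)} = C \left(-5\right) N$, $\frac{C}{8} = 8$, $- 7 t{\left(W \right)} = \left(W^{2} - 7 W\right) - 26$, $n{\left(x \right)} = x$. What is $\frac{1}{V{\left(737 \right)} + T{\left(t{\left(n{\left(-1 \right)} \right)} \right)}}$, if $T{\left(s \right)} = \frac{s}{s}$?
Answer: $\frac{3}{235843} \approx 1.272 \cdot 10^{-5}$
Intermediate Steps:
$t{\left(W \right)} = \frac{26}{7} + W - \frac{W^{2}}{7}$ ($t{\left(W \right)} = - \frac{\left(W^{2} - 7 W\right) - 26}{7} = - \frac{-26 + W^{2} - 7 W}{7} = \frac{26}{7} + W - \frac{W^{2}}{7}$)
$T{\left(s \right)} = 1$
$C = 64$ ($C = 8 \cdot 8 = 64$)
$V{\left(N \right)} = \frac{320 N}{3}$ ($V{\left(N \right)} = - \frac{64 \left(-5\right) N}{3} = - \frac{\left(-320\right) N}{3} = \frac{320 N}{3}$)
$\frac{1}{V{\left(737 \right)} + T{\left(t{\left(n{\left(-1 \right)} \right)} \right)}} = \frac{1}{\frac{320}{3} \cdot 737 + 1} = \frac{1}{\frac{235840}{3} + 1} = \frac{1}{\frac{235843}{3}} = \frac{3}{235843}$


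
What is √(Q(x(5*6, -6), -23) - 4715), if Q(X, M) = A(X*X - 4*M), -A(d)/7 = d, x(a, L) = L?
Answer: I*√5611 ≈ 74.907*I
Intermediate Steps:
A(d) = -7*d
Q(X, M) = -7*X² + 28*M (Q(X, M) = -7*(X*X - 4*M) = -7*(X² - 4*M) = -7*X² + 28*M)
√(Q(x(5*6, -6), -23) - 4715) = √((-7*(-6)² + 28*(-23)) - 4715) = √((-7*36 - 644) - 4715) = √((-252 - 644) - 4715) = √(-896 - 4715) = √(-5611) = I*√5611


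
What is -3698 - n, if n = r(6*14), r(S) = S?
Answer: -3782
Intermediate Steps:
n = 84 (n = 6*14 = 84)
-3698 - n = -3698 - 1*84 = -3698 - 84 = -3782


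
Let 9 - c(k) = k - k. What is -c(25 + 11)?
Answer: -9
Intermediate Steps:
c(k) = 9 (c(k) = 9 - (k - k) = 9 - 1*0 = 9 + 0 = 9)
-c(25 + 11) = -1*9 = -9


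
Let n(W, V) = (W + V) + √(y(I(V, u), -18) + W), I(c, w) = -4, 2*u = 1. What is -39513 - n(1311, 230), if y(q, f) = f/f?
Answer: -41054 - 4*√82 ≈ -41090.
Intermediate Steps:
u = ½ (u = (½)*1 = ½ ≈ 0.50000)
y(q, f) = 1
n(W, V) = V + W + √(1 + W) (n(W, V) = (W + V) + √(1 + W) = (V + W) + √(1 + W) = V + W + √(1 + W))
-39513 - n(1311, 230) = -39513 - (230 + 1311 + √(1 + 1311)) = -39513 - (230 + 1311 + √1312) = -39513 - (230 + 1311 + 4*√82) = -39513 - (1541 + 4*√82) = -39513 + (-1541 - 4*√82) = -41054 - 4*√82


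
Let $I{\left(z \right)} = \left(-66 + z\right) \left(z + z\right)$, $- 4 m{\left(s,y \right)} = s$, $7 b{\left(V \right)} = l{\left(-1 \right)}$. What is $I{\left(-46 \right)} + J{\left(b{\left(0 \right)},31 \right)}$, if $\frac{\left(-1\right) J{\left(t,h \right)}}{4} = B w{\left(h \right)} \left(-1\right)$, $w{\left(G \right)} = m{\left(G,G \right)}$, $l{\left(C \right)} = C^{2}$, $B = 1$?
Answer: $10273$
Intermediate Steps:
$b{\left(V \right)} = \frac{1}{7}$ ($b{\left(V \right)} = \frac{\left(-1\right)^{2}}{7} = \frac{1}{7} \cdot 1 = \frac{1}{7}$)
$m{\left(s,y \right)} = - \frac{s}{4}$
$w{\left(G \right)} = - \frac{G}{4}$
$I{\left(z \right)} = 2 z \left(-66 + z\right)$ ($I{\left(z \right)} = \left(-66 + z\right) 2 z = 2 z \left(-66 + z\right)$)
$J{\left(t,h \right)} = - h$ ($J{\left(t,h \right)} = - 4 \cdot 1 \left(- \frac{h}{4}\right) \left(-1\right) = - 4 - \frac{h}{4} \left(-1\right) = - 4 \frac{h}{4} = - h$)
$I{\left(-46 \right)} + J{\left(b{\left(0 \right)},31 \right)} = 2 \left(-46\right) \left(-66 - 46\right) - 31 = 2 \left(-46\right) \left(-112\right) - 31 = 10304 - 31 = 10273$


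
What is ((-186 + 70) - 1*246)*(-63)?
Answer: 22806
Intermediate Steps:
((-186 + 70) - 1*246)*(-63) = (-116 - 246)*(-63) = -362*(-63) = 22806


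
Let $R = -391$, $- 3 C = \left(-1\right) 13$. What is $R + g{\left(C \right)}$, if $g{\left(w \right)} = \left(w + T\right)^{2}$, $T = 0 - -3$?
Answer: $- \frac{3035}{9} \approx -337.22$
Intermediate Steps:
$C = \frac{13}{3}$ ($C = - \frac{\left(-1\right) 13}{3} = \left(- \frac{1}{3}\right) \left(-13\right) = \frac{13}{3} \approx 4.3333$)
$T = 3$ ($T = 0 + 3 = 3$)
$g{\left(w \right)} = \left(3 + w\right)^{2}$ ($g{\left(w \right)} = \left(w + 3\right)^{2} = \left(3 + w\right)^{2}$)
$R + g{\left(C \right)} = -391 + \left(3 + \frac{13}{3}\right)^{2} = -391 + \left(\frac{22}{3}\right)^{2} = -391 + \frac{484}{9} = - \frac{3035}{9}$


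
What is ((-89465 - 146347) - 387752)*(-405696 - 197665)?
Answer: 376234198604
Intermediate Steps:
((-89465 - 146347) - 387752)*(-405696 - 197665) = (-235812 - 387752)*(-603361) = -623564*(-603361) = 376234198604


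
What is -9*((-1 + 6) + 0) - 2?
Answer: -47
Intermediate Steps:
-9*((-1 + 6) + 0) - 2 = -9*(5 + 0) - 2 = -9*5 - 2 = -45 - 2 = -47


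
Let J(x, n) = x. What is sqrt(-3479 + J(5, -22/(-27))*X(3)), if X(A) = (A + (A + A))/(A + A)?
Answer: I*sqrt(13886)/2 ≈ 58.919*I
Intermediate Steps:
X(A) = 3/2 (X(A) = (A + 2*A)/((2*A)) = (3*A)*(1/(2*A)) = 3/2)
sqrt(-3479 + J(5, -22/(-27))*X(3)) = sqrt(-3479 + 5*(3/2)) = sqrt(-3479 + 15/2) = sqrt(-6943/2) = I*sqrt(13886)/2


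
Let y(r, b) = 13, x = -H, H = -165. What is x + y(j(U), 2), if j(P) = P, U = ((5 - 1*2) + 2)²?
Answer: 178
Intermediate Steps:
U = 25 (U = ((5 - 2) + 2)² = (3 + 2)² = 5² = 25)
x = 165 (x = -1*(-165) = 165)
x + y(j(U), 2) = 165 + 13 = 178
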